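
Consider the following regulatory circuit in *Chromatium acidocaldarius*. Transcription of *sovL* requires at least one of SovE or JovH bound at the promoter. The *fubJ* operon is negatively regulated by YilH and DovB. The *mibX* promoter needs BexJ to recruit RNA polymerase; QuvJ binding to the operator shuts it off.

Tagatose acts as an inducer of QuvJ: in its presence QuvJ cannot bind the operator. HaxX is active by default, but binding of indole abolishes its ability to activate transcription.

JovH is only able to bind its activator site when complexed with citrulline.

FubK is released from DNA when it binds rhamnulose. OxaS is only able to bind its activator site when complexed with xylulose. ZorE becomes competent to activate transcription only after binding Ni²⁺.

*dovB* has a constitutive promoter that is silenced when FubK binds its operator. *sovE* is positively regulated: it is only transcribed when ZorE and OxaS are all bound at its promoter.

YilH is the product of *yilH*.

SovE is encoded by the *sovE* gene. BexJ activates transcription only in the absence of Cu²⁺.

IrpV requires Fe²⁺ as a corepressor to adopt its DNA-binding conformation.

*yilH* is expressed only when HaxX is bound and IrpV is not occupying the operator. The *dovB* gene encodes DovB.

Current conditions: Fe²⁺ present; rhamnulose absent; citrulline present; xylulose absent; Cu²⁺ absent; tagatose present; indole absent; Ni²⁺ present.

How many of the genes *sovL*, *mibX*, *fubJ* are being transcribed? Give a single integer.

3

Ni²⁺ is present, so ZorE is active.
Xylulose is absent, so OxaS is inactive.
Required activator OxaS is absent, so *sovE* is not transcribed.
So SovE is not produced.
Citrulline is present, so JovH is active.
Activator JovH is present, so *sovL* is transcribed.
→ *sovL* is ON.
Tagatose is present, so QuvJ is inactive.
Cu²⁺ is absent, so BexJ is active.
No repressor is bound and BexJ is active, so *mibX* is transcribed.
→ *mibX* is ON.
Fe²⁺ is present, so IrpV is active.
Indole is absent, so HaxX is active.
With repressor IrpV bound, *yilH* is not transcribed.
So YilH is not produced.
Rhamnulose is absent, so FubK is active.
With repressor FubK bound, *dovB* is not transcribed.
So DovB is not produced.
With no repressor bound, *fubJ* is transcribed.
→ *fubJ* is ON.
3 of the 3 genes are transcribed.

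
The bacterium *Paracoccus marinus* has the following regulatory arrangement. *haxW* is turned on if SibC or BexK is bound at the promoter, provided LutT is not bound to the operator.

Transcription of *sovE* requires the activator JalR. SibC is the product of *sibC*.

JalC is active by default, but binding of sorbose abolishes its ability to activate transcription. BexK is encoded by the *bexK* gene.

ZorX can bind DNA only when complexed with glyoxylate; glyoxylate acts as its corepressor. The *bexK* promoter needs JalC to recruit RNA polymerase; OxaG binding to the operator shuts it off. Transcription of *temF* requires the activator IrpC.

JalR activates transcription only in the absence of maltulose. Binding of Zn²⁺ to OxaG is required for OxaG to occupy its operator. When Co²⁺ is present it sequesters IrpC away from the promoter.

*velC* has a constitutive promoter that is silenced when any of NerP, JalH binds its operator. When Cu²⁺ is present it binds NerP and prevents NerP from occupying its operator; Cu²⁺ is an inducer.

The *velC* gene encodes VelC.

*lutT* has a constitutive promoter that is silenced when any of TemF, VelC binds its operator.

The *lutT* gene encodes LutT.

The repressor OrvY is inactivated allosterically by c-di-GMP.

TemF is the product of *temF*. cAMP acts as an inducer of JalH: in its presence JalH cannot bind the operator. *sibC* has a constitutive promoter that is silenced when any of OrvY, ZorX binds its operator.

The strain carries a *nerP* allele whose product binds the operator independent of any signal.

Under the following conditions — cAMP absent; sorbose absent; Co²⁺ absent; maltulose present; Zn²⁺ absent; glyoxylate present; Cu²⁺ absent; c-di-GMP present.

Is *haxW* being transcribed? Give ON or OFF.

Co²⁺ is absent, so IrpC is active.
No repressor is bound and IrpC is active, so *temF* is transcribed.
So TemF is produced and active.
NerP is constitutively active in this strain.
cAMP is absent, so JalH is active.
With repressor NerP bound, *velC* is not transcribed.
So VelC is not produced.
With repressor TemF bound, *lutT* is not transcribed.
So LutT is not produced.
c-di-GMP is present, so OrvY is inactive.
Glyoxylate is present, so ZorX is active.
With repressor ZorX bound, *sibC* is not transcribed.
So SibC is not produced.
Zn²⁺ is absent, so OxaG is inactive.
Sorbose is absent, so JalC is active.
No repressor is bound and JalC is active, so *bexK* is transcribed.
So BexK is produced and active.
Activator BexK is present, so *haxW* is transcribed.

ON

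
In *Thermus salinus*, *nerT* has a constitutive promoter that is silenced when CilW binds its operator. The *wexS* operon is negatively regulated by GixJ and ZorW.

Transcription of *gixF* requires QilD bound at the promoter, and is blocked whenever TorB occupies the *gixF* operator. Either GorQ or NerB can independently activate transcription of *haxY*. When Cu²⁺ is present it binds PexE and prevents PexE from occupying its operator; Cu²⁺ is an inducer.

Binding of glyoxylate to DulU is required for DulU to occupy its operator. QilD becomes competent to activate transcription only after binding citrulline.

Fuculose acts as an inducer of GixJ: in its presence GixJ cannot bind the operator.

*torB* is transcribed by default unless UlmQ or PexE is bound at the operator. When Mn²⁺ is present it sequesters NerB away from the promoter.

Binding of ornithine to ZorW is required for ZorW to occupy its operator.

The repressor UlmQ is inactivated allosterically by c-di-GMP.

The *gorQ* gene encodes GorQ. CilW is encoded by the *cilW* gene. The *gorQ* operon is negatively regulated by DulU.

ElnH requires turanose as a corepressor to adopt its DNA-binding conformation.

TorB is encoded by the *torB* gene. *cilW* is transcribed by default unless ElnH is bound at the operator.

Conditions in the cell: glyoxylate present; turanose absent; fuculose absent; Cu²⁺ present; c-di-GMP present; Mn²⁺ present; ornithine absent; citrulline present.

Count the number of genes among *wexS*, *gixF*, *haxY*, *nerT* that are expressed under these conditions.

0

Fuculose is absent, so GixJ is active.
Ornithine is absent, so ZorW is inactive.
With repressor GixJ bound, *wexS* is not transcribed.
→ *wexS* is OFF.
Citrulline is present, so QilD is active.
c-di-GMP is present, so UlmQ is inactive.
Cu²⁺ is present, so PexE is inactive.
With no repressor bound, *torB* is transcribed.
So TorB is produced and active.
With repressor TorB bound, *gixF* is not transcribed.
→ *gixF* is OFF.
Glyoxylate is present, so DulU is active.
With repressor DulU bound, *gorQ* is not transcribed.
So GorQ is not produced.
Mn²⁺ is present, so NerB is inactive.
No activator is available at the *haxY* promoter, so *haxY* is not transcribed.
→ *haxY* is OFF.
Turanose is absent, so ElnH is inactive.
With no repressor bound, *cilW* is transcribed.
So CilW is produced and active.
With repressor CilW bound, *nerT* is not transcribed.
→ *nerT* is OFF.
0 of the 4 genes are transcribed.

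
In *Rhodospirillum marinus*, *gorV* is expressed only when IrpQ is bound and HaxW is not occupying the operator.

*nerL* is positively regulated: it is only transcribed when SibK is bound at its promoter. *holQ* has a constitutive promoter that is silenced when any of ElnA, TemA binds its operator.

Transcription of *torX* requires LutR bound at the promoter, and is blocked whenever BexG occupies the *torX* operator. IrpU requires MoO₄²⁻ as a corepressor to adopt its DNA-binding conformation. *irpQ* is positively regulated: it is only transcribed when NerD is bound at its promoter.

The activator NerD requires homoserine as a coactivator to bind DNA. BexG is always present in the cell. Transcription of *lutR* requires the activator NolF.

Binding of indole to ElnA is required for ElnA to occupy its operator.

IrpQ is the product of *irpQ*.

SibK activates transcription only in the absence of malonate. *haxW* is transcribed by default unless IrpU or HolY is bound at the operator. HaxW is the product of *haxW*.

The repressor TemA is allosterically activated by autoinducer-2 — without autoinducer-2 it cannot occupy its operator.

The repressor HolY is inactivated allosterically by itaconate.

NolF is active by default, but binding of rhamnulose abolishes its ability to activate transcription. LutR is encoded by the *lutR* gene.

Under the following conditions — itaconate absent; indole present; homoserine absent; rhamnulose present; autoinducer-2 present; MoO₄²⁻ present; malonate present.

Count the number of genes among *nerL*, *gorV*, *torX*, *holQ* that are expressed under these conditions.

0

Malonate is present, so SibK is inactive.
Required activator SibK is absent, so *nerL* is not transcribed.
→ *nerL* is OFF.
MoO₄²⁻ is present, so IrpU is active.
Itaconate is absent, so HolY is active.
With repressor IrpU bound, *haxW* is not transcribed.
So HaxW is not produced.
Homoserine is absent, so NerD is inactive.
Required activator NerD is absent, so *irpQ* is not transcribed.
So IrpQ is not produced.
Required activator IrpQ is absent, so *gorV* is not transcribed.
→ *gorV* is OFF.
BexG is produced constitutively and is active.
Rhamnulose is present, so NolF is inactive.
Required activator NolF is absent, so *lutR* is not transcribed.
So LutR is not produced.
With repressor BexG bound, *torX* is not transcribed.
→ *torX* is OFF.
Indole is present, so ElnA is active.
Autoinducer-2 is present, so TemA is active.
With repressor ElnA bound, *holQ* is not transcribed.
→ *holQ* is OFF.
0 of the 4 genes are transcribed.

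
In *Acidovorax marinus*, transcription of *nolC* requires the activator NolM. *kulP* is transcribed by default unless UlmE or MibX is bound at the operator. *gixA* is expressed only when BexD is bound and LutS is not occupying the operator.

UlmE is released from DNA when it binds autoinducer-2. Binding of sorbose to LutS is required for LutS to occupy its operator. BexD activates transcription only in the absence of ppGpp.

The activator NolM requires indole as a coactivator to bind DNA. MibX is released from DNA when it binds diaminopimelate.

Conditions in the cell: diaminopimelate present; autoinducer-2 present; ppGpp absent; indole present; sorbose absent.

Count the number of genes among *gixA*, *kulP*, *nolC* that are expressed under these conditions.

Sorbose is absent, so LutS is inactive.
ppGpp is absent, so BexD is active.
No repressor is bound and BexD is active, so *gixA* is transcribed.
→ *gixA* is ON.
Autoinducer-2 is present, so UlmE is inactive.
Diaminopimelate is present, so MibX is inactive.
With no repressor bound, *kulP* is transcribed.
→ *kulP* is ON.
Indole is present, so NolM is active.
No repressor is bound and NolM is active, so *nolC* is transcribed.
→ *nolC* is ON.
3 of the 3 genes are transcribed.

3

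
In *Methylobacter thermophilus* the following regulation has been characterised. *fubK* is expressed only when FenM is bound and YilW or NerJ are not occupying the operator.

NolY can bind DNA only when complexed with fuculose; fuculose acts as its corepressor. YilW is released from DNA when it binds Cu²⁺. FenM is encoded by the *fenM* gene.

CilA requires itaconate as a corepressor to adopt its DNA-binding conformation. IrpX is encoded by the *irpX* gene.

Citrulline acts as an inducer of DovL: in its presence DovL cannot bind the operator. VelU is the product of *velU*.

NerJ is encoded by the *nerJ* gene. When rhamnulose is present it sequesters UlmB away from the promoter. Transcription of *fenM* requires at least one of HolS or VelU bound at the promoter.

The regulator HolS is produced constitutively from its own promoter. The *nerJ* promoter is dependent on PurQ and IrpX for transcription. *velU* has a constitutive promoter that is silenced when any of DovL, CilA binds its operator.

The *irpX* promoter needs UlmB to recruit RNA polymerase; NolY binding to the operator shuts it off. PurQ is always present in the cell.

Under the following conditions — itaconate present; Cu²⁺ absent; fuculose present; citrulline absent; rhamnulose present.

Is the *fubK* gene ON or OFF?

HolS is produced constitutively and is active.
Citrulline is absent, so DovL is active.
Itaconate is present, so CilA is active.
With repressor DovL bound, *velU* is not transcribed.
So VelU is not produced.
Activator HolS is present, so *fenM* is transcribed.
So FenM is produced and active.
Cu²⁺ is absent, so YilW is active.
PurQ is produced constitutively and is active.
Rhamnulose is present, so UlmB is inactive.
Fuculose is present, so NolY is active.
With repressor NolY bound, *irpX* is not transcribed.
So IrpX is not produced.
Required activator IrpX is absent, so *nerJ* is not transcribed.
So NerJ is not produced.
With repressor YilW bound, *fubK* is not transcribed.

OFF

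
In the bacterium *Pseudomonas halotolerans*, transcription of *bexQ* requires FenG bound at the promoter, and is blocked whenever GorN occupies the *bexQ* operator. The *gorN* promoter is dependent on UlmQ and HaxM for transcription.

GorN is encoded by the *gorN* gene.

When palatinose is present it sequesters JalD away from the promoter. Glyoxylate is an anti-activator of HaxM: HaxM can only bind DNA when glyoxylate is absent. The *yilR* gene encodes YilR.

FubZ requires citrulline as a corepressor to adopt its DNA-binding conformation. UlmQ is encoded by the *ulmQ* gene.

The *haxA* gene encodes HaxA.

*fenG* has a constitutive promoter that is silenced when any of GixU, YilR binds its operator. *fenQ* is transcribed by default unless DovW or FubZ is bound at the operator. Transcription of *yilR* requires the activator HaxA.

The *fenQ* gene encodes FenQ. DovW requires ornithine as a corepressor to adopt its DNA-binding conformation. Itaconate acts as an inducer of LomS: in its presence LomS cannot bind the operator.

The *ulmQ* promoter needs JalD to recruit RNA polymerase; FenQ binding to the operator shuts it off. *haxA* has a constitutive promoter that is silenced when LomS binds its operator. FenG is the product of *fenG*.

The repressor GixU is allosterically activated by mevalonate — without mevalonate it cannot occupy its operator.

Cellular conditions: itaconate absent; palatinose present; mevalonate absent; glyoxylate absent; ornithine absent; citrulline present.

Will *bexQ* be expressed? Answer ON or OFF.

Mevalonate is absent, so GixU is inactive.
Itaconate is absent, so LomS is active.
With repressor LomS bound, *haxA* is not transcribed.
So HaxA is not produced.
Required activator HaxA is absent, so *yilR* is not transcribed.
So YilR is not produced.
With no repressor bound, *fenG* is transcribed.
So FenG is produced and active.
Ornithine is absent, so DovW is inactive.
Citrulline is present, so FubZ is active.
With repressor FubZ bound, *fenQ* is not transcribed.
So FenQ is not produced.
Palatinose is present, so JalD is inactive.
Required activator JalD is absent, so *ulmQ* is not transcribed.
So UlmQ is not produced.
Glyoxylate is absent, so HaxM is active.
Required activator UlmQ is absent, so *gorN* is not transcribed.
So GorN is not produced.
No repressor is bound and FenG is active, so *bexQ* is transcribed.

ON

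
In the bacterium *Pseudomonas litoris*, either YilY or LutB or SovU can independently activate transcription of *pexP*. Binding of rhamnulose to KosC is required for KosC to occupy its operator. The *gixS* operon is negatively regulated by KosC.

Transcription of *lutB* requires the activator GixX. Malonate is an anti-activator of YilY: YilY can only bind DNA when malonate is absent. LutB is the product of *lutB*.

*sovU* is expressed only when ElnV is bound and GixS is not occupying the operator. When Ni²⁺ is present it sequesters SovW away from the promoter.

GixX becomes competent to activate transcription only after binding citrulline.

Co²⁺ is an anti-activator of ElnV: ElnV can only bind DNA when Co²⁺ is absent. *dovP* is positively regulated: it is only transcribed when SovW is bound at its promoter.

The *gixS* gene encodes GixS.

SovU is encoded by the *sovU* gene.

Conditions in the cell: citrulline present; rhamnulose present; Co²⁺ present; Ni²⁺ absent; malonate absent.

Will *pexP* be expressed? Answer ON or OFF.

ON

Malonate is absent, so YilY is active.
Citrulline is present, so GixX is active.
No repressor is bound and GixX is active, so *lutB* is transcribed.
So LutB is produced and active.
Co²⁺ is present, so ElnV is inactive.
Rhamnulose is present, so KosC is active.
With repressor KosC bound, *gixS* is not transcribed.
So GixS is not produced.
Required activator ElnV is absent, so *sovU* is not transcribed.
So SovU is not produced.
Activator YilY is present, so *pexP* is transcribed.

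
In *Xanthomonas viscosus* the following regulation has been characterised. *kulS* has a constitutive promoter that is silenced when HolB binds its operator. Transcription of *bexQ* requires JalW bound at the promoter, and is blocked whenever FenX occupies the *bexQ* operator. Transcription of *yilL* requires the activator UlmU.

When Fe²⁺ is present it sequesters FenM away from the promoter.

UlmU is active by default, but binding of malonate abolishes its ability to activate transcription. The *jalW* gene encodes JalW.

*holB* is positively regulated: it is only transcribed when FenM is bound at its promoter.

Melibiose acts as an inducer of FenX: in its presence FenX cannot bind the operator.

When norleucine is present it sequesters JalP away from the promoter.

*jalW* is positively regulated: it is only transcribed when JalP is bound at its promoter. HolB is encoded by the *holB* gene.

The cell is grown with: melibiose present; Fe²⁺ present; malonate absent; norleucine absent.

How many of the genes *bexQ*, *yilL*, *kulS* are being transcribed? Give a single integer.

3

Melibiose is present, so FenX is inactive.
Norleucine is absent, so JalP is active.
No repressor is bound and JalP is active, so *jalW* is transcribed.
So JalW is produced and active.
No repressor is bound and JalW is active, so *bexQ* is transcribed.
→ *bexQ* is ON.
Malonate is absent, so UlmU is active.
No repressor is bound and UlmU is active, so *yilL* is transcribed.
→ *yilL* is ON.
Fe²⁺ is present, so FenM is inactive.
Required activator FenM is absent, so *holB* is not transcribed.
So HolB is not produced.
With no repressor bound, *kulS* is transcribed.
→ *kulS* is ON.
3 of the 3 genes are transcribed.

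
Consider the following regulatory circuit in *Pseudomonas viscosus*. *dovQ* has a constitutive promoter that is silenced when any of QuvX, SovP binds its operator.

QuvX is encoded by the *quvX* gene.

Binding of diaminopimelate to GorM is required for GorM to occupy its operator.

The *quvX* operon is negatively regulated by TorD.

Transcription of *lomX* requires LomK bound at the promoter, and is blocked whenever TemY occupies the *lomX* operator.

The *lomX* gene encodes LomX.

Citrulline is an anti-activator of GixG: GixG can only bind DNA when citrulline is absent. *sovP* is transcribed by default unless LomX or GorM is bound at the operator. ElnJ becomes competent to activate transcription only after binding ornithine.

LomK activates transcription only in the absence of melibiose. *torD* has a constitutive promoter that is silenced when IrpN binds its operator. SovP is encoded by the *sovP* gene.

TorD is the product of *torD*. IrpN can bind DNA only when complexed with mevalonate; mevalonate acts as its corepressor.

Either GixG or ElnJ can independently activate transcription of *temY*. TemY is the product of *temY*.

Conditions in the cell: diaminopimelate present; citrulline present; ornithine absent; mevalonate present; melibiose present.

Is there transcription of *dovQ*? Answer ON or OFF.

Mevalonate is present, so IrpN is active.
With repressor IrpN bound, *torD* is not transcribed.
So TorD is not produced.
With no repressor bound, *quvX* is transcribed.
So QuvX is produced and active.
Citrulline is present, so GixG is inactive.
Ornithine is absent, so ElnJ is inactive.
No activator is available at the *temY* promoter, so *temY* is not transcribed.
So TemY is not produced.
Melibiose is present, so LomK is inactive.
Required activator LomK is absent, so *lomX* is not transcribed.
So LomX is not produced.
Diaminopimelate is present, so GorM is active.
With repressor GorM bound, *sovP* is not transcribed.
So SovP is not produced.
With repressor QuvX bound, *dovQ* is not transcribed.

OFF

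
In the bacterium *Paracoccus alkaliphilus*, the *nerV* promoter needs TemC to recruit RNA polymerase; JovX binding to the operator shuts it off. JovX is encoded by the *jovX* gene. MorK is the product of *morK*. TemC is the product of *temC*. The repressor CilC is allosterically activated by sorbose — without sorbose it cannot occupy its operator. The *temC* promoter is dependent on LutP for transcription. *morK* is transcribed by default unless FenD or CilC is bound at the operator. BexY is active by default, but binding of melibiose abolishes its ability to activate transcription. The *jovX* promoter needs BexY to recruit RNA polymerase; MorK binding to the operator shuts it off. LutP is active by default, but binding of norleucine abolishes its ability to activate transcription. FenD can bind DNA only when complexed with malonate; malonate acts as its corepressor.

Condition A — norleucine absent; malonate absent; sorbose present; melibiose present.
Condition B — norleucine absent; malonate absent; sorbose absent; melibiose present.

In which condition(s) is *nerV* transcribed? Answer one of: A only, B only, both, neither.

both

Condition A:
Norleucine is absent, so LutP is active.
No repressor is bound and LutP is active, so *temC* is transcribed.
So TemC is produced and active.
Malonate is absent, so FenD is inactive.
Sorbose is present, so CilC is active.
With repressor CilC bound, *morK* is not transcribed.
So MorK is not produced.
Melibiose is present, so BexY is inactive.
Required activator BexY is absent, so *jovX* is not transcribed.
So JovX is not produced.
No repressor is bound and TemC is active, so *nerV* is transcribed.
→ *nerV* is ON in A.
Condition B:
Norleucine is absent, so LutP is active.
No repressor is bound and LutP is active, so *temC* is transcribed.
So TemC is produced and active.
Malonate is absent, so FenD is inactive.
Sorbose is absent, so CilC is inactive.
With no repressor bound, *morK* is transcribed.
So MorK is produced and active.
Melibiose is present, so BexY is inactive.
With repressor MorK bound, *jovX* is not transcribed.
So JovX is not produced.
No repressor is bound and TemC is active, so *nerV* is transcribed.
→ *nerV* is ON in B.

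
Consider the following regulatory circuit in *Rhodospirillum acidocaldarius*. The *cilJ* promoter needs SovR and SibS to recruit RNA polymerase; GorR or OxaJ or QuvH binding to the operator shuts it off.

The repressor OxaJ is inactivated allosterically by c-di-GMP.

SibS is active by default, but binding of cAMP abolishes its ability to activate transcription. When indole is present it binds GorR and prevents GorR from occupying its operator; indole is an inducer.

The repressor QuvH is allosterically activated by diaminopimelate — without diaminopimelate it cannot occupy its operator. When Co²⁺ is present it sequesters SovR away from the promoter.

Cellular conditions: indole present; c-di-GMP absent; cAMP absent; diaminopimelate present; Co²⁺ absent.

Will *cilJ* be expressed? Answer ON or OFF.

OFF

Indole is present, so GorR is inactive.
c-di-GMP is absent, so OxaJ is active.
Co²⁺ is absent, so SovR is active.
cAMP is absent, so SibS is active.
Diaminopimelate is present, so QuvH is active.
With repressor OxaJ bound, *cilJ* is not transcribed.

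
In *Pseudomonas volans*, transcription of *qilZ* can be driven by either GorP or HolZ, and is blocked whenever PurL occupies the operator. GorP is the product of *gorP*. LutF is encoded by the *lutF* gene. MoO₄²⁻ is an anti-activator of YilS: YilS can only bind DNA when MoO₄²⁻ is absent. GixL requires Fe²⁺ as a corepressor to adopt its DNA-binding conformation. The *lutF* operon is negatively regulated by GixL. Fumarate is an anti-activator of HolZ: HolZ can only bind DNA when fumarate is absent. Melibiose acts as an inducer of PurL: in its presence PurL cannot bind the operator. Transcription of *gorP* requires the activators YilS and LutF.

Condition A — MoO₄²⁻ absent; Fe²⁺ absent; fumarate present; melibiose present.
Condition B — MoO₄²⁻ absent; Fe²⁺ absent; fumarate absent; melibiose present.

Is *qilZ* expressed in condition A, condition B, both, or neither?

Condition A:
MoO₄²⁻ is absent, so YilS is active.
Fe²⁺ is absent, so GixL is inactive.
With no repressor bound, *lutF* is transcribed.
So LutF is produced and active.
No repressor is bound and YilS and LutF are active, so *gorP* is transcribed.
So GorP is produced and active.
Fumarate is present, so HolZ is inactive.
Melibiose is present, so PurL is inactive.
Activator GorP is present, so *qilZ* is transcribed.
→ *qilZ* is ON in A.
Condition B:
MoO₄²⁻ is absent, so YilS is active.
Fe²⁺ is absent, so GixL is inactive.
With no repressor bound, *lutF* is transcribed.
So LutF is produced and active.
No repressor is bound and YilS and LutF are active, so *gorP* is transcribed.
So GorP is produced and active.
Fumarate is absent, so HolZ is active.
Melibiose is present, so PurL is inactive.
Activator GorP is present, so *qilZ* is transcribed.
→ *qilZ* is ON in B.

both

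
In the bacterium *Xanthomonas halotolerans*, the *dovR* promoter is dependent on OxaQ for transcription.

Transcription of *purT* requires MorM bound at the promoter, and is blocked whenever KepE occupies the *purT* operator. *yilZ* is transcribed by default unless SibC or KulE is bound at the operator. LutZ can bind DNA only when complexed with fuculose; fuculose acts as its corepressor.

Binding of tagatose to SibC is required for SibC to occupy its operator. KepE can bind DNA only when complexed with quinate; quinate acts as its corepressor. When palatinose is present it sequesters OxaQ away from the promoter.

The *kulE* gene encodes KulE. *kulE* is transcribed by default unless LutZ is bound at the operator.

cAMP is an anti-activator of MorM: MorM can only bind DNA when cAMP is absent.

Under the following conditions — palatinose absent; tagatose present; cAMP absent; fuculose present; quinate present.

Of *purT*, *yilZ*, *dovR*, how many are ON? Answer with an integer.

1

Quinate is present, so KepE is active.
cAMP is absent, so MorM is active.
With repressor KepE bound, *purT* is not transcribed.
→ *purT* is OFF.
Tagatose is present, so SibC is active.
Fuculose is present, so LutZ is active.
With repressor LutZ bound, *kulE* is not transcribed.
So KulE is not produced.
With repressor SibC bound, *yilZ* is not transcribed.
→ *yilZ* is OFF.
Palatinose is absent, so OxaQ is active.
No repressor is bound and OxaQ is active, so *dovR* is transcribed.
→ *dovR* is ON.
1 of the 3 genes is transcribed.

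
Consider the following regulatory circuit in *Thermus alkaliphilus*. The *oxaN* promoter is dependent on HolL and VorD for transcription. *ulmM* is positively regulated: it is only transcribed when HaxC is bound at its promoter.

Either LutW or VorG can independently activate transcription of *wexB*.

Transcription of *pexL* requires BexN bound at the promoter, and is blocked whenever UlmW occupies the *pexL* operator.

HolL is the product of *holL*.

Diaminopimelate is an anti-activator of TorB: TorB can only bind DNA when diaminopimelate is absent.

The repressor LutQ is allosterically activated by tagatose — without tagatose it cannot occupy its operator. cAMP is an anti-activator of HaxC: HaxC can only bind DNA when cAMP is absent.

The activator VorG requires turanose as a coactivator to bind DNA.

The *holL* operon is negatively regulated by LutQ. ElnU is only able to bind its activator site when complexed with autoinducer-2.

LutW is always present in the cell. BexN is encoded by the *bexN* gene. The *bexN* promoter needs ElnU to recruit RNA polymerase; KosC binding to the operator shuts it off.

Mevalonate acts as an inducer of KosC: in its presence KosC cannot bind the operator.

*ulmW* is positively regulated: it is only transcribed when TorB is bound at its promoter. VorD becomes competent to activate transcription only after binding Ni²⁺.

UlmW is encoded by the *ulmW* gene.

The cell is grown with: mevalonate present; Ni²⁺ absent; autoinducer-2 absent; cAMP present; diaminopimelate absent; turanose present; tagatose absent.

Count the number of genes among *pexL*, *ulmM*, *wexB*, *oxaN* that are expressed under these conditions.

Diaminopimelate is absent, so TorB is active.
No repressor is bound and TorB is active, so *ulmW* is transcribed.
So UlmW is produced and active.
Mevalonate is present, so KosC is inactive.
Autoinducer-2 is absent, so ElnU is inactive.
Required activator ElnU is absent, so *bexN* is not transcribed.
So BexN is not produced.
With repressor UlmW bound, *pexL* is not transcribed.
→ *pexL* is OFF.
cAMP is present, so HaxC is inactive.
Required activator HaxC is absent, so *ulmM* is not transcribed.
→ *ulmM* is OFF.
LutW is produced constitutively and is active.
Turanose is present, so VorG is active.
Activator LutW is present, so *wexB* is transcribed.
→ *wexB* is ON.
Tagatose is absent, so LutQ is inactive.
With no repressor bound, *holL* is transcribed.
So HolL is produced and active.
Ni²⁺ is absent, so VorD is inactive.
Required activator VorD is absent, so *oxaN* is not transcribed.
→ *oxaN* is OFF.
1 of the 4 genes is transcribed.

1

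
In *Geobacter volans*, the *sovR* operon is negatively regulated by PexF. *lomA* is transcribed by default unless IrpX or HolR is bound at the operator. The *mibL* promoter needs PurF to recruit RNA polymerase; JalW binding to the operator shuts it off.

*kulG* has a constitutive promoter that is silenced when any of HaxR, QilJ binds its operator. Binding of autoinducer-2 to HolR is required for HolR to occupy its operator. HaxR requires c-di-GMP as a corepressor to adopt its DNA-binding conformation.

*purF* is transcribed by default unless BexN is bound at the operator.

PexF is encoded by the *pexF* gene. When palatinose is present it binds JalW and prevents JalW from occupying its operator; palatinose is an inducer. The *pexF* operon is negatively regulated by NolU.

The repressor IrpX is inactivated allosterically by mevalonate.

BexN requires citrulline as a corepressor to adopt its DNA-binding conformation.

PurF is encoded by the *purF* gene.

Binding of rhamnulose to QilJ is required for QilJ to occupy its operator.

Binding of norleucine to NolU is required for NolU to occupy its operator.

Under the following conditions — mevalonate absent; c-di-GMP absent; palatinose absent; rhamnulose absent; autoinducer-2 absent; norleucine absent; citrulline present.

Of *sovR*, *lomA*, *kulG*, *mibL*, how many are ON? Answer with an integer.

Norleucine is absent, so NolU is inactive.
With no repressor bound, *pexF* is transcribed.
So PexF is produced and active.
With repressor PexF bound, *sovR* is not transcribed.
→ *sovR* is OFF.
Mevalonate is absent, so IrpX is active.
Autoinducer-2 is absent, so HolR is inactive.
With repressor IrpX bound, *lomA* is not transcribed.
→ *lomA* is OFF.
c-di-GMP is absent, so HaxR is inactive.
Rhamnulose is absent, so QilJ is inactive.
With no repressor bound, *kulG* is transcribed.
→ *kulG* is ON.
Palatinose is absent, so JalW is active.
Citrulline is present, so BexN is active.
With repressor BexN bound, *purF* is not transcribed.
So PurF is not produced.
With repressor JalW bound, *mibL* is not transcribed.
→ *mibL* is OFF.
1 of the 4 genes is transcribed.

1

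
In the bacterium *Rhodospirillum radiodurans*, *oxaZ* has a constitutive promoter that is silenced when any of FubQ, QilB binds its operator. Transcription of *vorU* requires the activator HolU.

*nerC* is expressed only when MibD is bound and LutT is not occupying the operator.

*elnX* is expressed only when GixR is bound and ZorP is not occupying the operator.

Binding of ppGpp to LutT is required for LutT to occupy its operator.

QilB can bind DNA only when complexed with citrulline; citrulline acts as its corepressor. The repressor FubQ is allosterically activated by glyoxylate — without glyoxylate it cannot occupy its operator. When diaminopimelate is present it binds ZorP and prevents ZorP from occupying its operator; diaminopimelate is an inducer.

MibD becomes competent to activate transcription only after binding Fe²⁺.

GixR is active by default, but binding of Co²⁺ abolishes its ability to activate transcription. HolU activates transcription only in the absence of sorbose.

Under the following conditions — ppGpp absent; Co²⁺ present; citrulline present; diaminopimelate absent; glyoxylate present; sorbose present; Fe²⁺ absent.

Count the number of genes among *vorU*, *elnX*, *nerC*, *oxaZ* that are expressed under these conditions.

0

Sorbose is present, so HolU is inactive.
Required activator HolU is absent, so *vorU* is not transcribed.
→ *vorU* is OFF.
Co²⁺ is present, so GixR is inactive.
Diaminopimelate is absent, so ZorP is active.
With repressor ZorP bound, *elnX* is not transcribed.
→ *elnX* is OFF.
ppGpp is absent, so LutT is inactive.
Fe²⁺ is absent, so MibD is inactive.
Required activator MibD is absent, so *nerC* is not transcribed.
→ *nerC* is OFF.
Glyoxylate is present, so FubQ is active.
Citrulline is present, so QilB is active.
With repressor FubQ bound, *oxaZ* is not transcribed.
→ *oxaZ* is OFF.
0 of the 4 genes are transcribed.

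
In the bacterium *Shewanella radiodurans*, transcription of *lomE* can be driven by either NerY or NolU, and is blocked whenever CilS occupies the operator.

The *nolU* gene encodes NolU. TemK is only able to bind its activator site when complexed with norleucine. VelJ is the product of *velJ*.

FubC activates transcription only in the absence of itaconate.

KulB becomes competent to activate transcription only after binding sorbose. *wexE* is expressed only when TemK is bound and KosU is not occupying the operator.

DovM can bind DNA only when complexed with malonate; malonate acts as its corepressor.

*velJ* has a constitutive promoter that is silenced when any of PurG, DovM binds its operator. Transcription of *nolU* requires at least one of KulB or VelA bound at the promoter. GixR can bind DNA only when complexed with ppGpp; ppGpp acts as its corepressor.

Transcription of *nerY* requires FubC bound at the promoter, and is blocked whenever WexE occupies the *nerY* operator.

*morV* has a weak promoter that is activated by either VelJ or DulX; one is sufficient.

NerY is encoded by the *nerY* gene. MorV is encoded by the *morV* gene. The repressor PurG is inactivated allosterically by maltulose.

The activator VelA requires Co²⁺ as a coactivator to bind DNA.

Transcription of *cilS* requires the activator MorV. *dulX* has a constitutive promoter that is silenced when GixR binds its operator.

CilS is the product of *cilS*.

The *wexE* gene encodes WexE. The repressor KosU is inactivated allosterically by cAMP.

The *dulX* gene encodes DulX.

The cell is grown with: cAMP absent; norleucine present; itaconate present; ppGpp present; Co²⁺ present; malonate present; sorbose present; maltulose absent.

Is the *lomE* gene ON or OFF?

Itaconate is present, so FubC is inactive.
cAMP is absent, so KosU is active.
Norleucine is present, so TemK is active.
With repressor KosU bound, *wexE* is not transcribed.
So WexE is not produced.
Required activator FubC is absent, so *nerY* is not transcribed.
So NerY is not produced.
Maltulose is absent, so PurG is active.
Malonate is present, so DovM is active.
With repressor PurG bound, *velJ* is not transcribed.
So VelJ is not produced.
ppGpp is present, so GixR is active.
With repressor GixR bound, *dulX* is not transcribed.
So DulX is not produced.
No activator is available at the *morV* promoter, so *morV* is not transcribed.
So MorV is not produced.
Required activator MorV is absent, so *cilS* is not transcribed.
So CilS is not produced.
Sorbose is present, so KulB is active.
Co²⁺ is present, so VelA is active.
Activator KulB is present, so *nolU* is transcribed.
So NolU is produced and active.
Activator NolU is present, so *lomE* is transcribed.

ON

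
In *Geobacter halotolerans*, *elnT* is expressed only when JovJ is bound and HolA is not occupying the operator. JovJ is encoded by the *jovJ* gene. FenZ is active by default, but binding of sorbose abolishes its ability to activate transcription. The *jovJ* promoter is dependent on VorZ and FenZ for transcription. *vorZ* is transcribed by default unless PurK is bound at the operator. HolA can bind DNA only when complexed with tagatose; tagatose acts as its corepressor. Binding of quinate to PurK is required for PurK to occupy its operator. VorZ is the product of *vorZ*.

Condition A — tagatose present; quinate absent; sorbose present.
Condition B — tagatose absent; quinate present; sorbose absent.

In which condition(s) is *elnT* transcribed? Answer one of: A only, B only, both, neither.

Condition A:
Tagatose is present, so HolA is active.
Quinate is absent, so PurK is inactive.
With no repressor bound, *vorZ* is transcribed.
So VorZ is produced and active.
Sorbose is present, so FenZ is inactive.
Required activator FenZ is absent, so *jovJ* is not transcribed.
So JovJ is not produced.
With repressor HolA bound, *elnT* is not transcribed.
→ *elnT* is OFF in A.
Condition B:
Tagatose is absent, so HolA is inactive.
Quinate is present, so PurK is active.
With repressor PurK bound, *vorZ* is not transcribed.
So VorZ is not produced.
Sorbose is absent, so FenZ is active.
Required activator VorZ is absent, so *jovJ* is not transcribed.
So JovJ is not produced.
Required activator JovJ is absent, so *elnT* is not transcribed.
→ *elnT* is OFF in B.

neither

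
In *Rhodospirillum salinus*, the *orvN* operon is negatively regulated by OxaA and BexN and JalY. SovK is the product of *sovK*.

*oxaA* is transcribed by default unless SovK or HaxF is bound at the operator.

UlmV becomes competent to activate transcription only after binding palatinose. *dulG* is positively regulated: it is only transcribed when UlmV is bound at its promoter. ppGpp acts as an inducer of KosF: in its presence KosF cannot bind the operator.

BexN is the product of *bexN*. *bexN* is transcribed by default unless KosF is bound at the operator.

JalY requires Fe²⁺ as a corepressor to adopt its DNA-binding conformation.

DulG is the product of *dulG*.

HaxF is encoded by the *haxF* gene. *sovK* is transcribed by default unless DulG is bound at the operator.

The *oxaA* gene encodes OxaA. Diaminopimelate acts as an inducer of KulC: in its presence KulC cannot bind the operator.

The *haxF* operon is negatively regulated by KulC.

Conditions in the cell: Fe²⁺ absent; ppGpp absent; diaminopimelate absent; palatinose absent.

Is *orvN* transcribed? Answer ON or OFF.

Palatinose is absent, so UlmV is inactive.
Required activator UlmV is absent, so *dulG* is not transcribed.
So DulG is not produced.
With no repressor bound, *sovK* is transcribed.
So SovK is produced and active.
Diaminopimelate is absent, so KulC is active.
With repressor KulC bound, *haxF* is not transcribed.
So HaxF is not produced.
With repressor SovK bound, *oxaA* is not transcribed.
So OxaA is not produced.
ppGpp is absent, so KosF is active.
With repressor KosF bound, *bexN* is not transcribed.
So BexN is not produced.
Fe²⁺ is absent, so JalY is inactive.
With no repressor bound, *orvN* is transcribed.

ON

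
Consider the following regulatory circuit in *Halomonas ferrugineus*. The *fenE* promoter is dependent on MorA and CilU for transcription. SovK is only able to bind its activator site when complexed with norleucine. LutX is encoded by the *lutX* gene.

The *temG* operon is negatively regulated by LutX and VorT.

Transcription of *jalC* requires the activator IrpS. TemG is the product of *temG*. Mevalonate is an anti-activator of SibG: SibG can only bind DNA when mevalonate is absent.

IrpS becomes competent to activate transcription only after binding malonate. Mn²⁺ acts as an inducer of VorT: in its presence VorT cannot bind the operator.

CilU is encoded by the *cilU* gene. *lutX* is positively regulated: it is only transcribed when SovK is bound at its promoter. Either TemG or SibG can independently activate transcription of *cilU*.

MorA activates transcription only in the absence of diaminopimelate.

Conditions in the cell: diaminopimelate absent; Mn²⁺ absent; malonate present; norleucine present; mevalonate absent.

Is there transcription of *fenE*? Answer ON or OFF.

Diaminopimelate is absent, so MorA is active.
Norleucine is present, so SovK is active.
No repressor is bound and SovK is active, so *lutX* is transcribed.
So LutX is produced and active.
Mn²⁺ is absent, so VorT is active.
With repressor LutX bound, *temG* is not transcribed.
So TemG is not produced.
Mevalonate is absent, so SibG is active.
Activator SibG is present, so *cilU* is transcribed.
So CilU is produced and active.
No repressor is bound and MorA and CilU are active, so *fenE* is transcribed.

ON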